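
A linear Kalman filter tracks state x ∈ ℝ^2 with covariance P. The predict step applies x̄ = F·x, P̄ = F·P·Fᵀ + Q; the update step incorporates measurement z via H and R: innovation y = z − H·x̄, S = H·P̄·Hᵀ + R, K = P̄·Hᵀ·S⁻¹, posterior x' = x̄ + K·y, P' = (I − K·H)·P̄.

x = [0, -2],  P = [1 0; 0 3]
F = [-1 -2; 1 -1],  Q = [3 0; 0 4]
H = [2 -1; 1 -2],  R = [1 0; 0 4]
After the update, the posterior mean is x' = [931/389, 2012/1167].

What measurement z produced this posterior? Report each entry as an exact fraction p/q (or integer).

z = [3, -1]

x̄ = F·x = [4, 2]
P̄ = F·P·Fᵀ + Q = [16 5; 5 8]
S = H·P̄·Hᵀ + R = [53 23; 23 32]
K = P̄·Hᵀ·S⁻¹ = [242/389 -101/389; 317/1167 -629/1167]
x' − x̄ = [-625/389, -322/1167] = K·y
y = (KᵀK)⁻¹·Kᵀ·(x' − x̄) = [-3, -1]
z = y + H·x̄ = [-3, -1] + [6, 0] = [3, -1]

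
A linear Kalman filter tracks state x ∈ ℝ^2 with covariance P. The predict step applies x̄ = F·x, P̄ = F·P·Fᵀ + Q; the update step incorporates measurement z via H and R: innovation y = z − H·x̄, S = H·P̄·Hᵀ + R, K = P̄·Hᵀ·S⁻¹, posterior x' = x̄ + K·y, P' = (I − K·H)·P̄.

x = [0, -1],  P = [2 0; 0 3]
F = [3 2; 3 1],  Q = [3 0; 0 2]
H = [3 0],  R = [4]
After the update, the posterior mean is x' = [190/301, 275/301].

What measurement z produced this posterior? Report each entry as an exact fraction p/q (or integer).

x̄ = F·x = [-2, -1]
P̄ = F·P·Fᵀ + Q = [33 24; 24 23]
S = H·P̄·Hᵀ + R = [301]
K = P̄·Hᵀ·S⁻¹ = [99/301; 72/301]
x' − x̄ = [792/301, 576/301] = K·y
y = (KᵀK)⁻¹·Kᵀ·(x' − x̄) = [8]
z = y + H·x̄ = [8] + [-6] = [2]

z = [2]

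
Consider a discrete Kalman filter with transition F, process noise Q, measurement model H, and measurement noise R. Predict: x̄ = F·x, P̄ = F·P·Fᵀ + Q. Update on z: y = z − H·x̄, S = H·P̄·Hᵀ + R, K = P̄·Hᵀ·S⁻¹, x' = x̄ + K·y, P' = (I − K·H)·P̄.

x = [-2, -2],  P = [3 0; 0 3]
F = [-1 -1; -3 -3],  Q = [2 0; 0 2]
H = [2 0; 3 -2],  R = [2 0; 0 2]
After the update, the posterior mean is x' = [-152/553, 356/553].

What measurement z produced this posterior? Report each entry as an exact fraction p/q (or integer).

x̄ = F·x = [4, 12]
P̄ = F·P·Fᵀ + Q = [8 18; 18 56]
S = H·P̄·Hᵀ + R = [34 -24; -24 82]
K = P̄·Hᵀ·S⁻¹ = [256/553 -6/553; 390/553 -277/553]
x' − x̄ = [-2364/553, -6280/553] = K·y
y = (KᵀK)⁻¹·Kᵀ·(x' − x̄) = [-9, 10]
z = y + H·x̄ = [-9, 10] + [8, -12] = [-1, -2]

z = [-1, -2]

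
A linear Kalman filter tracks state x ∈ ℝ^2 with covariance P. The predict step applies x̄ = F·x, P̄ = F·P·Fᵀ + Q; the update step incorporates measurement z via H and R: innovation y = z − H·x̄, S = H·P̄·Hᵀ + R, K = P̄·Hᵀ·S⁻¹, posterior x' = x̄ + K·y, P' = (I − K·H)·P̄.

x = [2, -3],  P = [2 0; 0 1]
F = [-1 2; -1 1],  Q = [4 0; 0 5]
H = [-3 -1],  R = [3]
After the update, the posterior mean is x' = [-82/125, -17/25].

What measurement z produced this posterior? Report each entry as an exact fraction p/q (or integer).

x̄ = F·x = [-8, -5]
P̄ = F·P·Fᵀ + Q = [10 4; 4 8]
S = H·P̄·Hᵀ + R = [125]
K = P̄·Hᵀ·S⁻¹ = [-34/125; -4/25]
x' − x̄ = [918/125, 108/25] = K·y
y = (KᵀK)⁻¹·Kᵀ·(x' − x̄) = [-27]
z = y + H·x̄ = [-27] + [29] = [2]

z = [2]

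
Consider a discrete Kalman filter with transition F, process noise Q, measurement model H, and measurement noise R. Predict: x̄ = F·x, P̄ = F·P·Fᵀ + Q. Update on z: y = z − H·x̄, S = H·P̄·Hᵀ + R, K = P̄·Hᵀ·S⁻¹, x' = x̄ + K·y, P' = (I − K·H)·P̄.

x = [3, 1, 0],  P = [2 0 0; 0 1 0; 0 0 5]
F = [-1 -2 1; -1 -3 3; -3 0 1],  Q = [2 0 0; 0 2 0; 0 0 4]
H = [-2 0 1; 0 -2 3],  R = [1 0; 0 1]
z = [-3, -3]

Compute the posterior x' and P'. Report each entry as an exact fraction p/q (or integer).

x' = [-3051/3839, -17810/3839, -15943/3839]
P' = [18773/3839 52293/3839 35031/3839; 52293/3839 153788/3839 102431/3839; 35031/3839 102431/3839 68647/3839]

x̄ = F·x = [-5, -6, -9]
P̄ = F·P·Fᵀ + Q = [13 23 11; 23 58 21; 11 21 27]
y = z − H·x̄ = [-4, 12]
S = H·P̄·Hᵀ + R = [36 65; 65 224]
K = P̄·Hᵀ·S⁻¹ = [-2515/3839 507/3839; -2155/3839 -283/3839; -1415/3839 1079/3839]
x' = x̄ + K·y = [-3051/3839, -17810/3839, -15943/3839]
P' = (I − K·H)·P̄ = [18773/3839 52293/3839 35031/3839; 52293/3839 153788/3839 102431/3839; 35031/3839 102431/3839 68647/3839]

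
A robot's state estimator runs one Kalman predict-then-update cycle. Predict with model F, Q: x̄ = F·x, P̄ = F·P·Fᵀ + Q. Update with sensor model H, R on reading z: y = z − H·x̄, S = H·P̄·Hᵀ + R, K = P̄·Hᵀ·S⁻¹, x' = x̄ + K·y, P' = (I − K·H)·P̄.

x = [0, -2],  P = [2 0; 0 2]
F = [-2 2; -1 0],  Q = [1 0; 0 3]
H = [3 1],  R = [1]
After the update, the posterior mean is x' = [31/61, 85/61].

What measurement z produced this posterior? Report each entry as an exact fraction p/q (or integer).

z = [3]

x̄ = F·x = [-4, 0]
P̄ = F·P·Fᵀ + Q = [17 4; 4 5]
S = H·P̄·Hᵀ + R = [183]
K = P̄·Hᵀ·S⁻¹ = [55/183; 17/183]
x' − x̄ = [275/61, 85/61] = K·y
y = (KᵀK)⁻¹·Kᵀ·(x' − x̄) = [15]
z = y + H·x̄ = [15] + [-12] = [3]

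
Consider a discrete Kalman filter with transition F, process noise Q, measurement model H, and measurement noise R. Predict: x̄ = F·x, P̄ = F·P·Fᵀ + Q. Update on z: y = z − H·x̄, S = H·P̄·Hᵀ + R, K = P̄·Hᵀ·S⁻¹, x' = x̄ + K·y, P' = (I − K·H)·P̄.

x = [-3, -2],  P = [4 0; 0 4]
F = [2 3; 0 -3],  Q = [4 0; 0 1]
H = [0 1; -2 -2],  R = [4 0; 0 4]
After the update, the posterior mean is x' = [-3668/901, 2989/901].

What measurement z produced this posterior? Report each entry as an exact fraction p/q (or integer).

z = [3, 1]

x̄ = F·x = [-12, 6]
P̄ = F·P·Fᵀ + Q = [56 -36; -36 37]
S = H·P̄·Hᵀ + R = [41 -2; -2 88]
K = P̄·Hᵀ·S⁻¹ = [-812/901 -428/901; 813/901 -2/901]
x' − x̄ = [7144/901, -2417/901] = K·y
y = (KᵀK)⁻¹·Kᵀ·(x' − x̄) = [-3, -11]
z = y + H·x̄ = [-3, -11] + [6, 12] = [3, 1]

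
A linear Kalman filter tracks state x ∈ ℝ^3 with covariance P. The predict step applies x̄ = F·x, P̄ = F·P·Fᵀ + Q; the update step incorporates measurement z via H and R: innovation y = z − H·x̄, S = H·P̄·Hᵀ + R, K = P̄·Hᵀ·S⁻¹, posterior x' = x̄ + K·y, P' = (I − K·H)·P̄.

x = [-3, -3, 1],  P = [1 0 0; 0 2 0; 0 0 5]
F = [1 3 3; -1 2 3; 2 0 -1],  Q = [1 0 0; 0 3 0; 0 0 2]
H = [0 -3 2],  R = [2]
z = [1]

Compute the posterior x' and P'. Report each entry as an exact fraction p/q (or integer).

x' = [-9777/763, -3075/763, -4246/763]
P' = [11959/763 2958/763 4243/763; 2958/763 1466/763 1994/763; 4243/763 1994/763 3064/763]

x̄ = F·x = [-9, 0, -7]
P̄ = F·P·Fᵀ + Q = [65 56 -13; 56 57 -17; -13 -17 11]
y = z − H·x̄ = [15]
S = H·P̄·Hᵀ + R = [763]
K = P̄·Hᵀ·S⁻¹ = [-194/763; -205/763; 73/763]
x' = x̄ + K·y = [-9777/763, -3075/763, -4246/763]
P' = (I − K·H)·P̄ = [11959/763 2958/763 4243/763; 2958/763 1466/763 1994/763; 4243/763 1994/763 3064/763]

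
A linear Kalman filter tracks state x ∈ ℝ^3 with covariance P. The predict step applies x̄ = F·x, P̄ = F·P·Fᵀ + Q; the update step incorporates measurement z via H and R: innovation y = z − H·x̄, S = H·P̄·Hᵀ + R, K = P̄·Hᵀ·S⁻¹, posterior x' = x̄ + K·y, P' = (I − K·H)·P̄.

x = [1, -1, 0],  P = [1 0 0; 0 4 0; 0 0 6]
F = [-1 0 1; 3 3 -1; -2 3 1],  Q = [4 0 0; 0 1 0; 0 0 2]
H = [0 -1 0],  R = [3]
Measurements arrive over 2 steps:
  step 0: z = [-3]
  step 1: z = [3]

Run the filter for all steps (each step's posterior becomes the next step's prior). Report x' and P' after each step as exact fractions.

step 0: x' = [-82/55, 156/55, -203/55], P' = [524/55 -27/55 656/55; -27/55 156/55 72/55; 656/55 72/55 2064/55]
step 1: x' = [-14/355, -888/355, 3418/355], P' = [17453/710 -429/710 17029/710; -429/710 2031/710 -363/710; 17029/710 -363/710 47801/710]

step 0: x̄ = F·x = [-1, 0, -5]
step 0: P̄ = F·P·Fᵀ + Q = [11 -9 8; -9 52 24; 8 24 48]
step 0: y = z − H·x̄ = [-3]
step 0: S = H·P̄·Hᵀ + R = [55]
step 0: K = P̄·Hᵀ·S⁻¹ = [9/55; -52/55; -24/55]
step 0: x' = x̄ + K·y = [-82/55, 156/55, -203/55]
step 0: P' = (I − K·H)·P̄ = [524/55 -27/55 656/55; -27/55 156/55 72/55; 656/55 72/55 2064/55]
step 1: x̄ = F·x = [-11/5, 85/11, 39/5]
step 1: P̄ = F·P·Fᵀ + Q = [136/5 -13 131/5; -13 677/11 -11; 131/5 -11 346/5]
step 1: y = z − H·x̄ = [118/11]
step 1: S = H·P̄·Hᵀ + R = [710/11]
step 1: K = P̄·Hᵀ·S⁻¹ = [143/710; -677/710; 121/710]
step 1: x' = x̄ + K·y = [-14/355, -888/355, 3418/355]
step 1: P' = (I − K·H)·P̄ = [17453/710 -429/710 17029/710; -429/710 2031/710 -363/710; 17029/710 -363/710 47801/710]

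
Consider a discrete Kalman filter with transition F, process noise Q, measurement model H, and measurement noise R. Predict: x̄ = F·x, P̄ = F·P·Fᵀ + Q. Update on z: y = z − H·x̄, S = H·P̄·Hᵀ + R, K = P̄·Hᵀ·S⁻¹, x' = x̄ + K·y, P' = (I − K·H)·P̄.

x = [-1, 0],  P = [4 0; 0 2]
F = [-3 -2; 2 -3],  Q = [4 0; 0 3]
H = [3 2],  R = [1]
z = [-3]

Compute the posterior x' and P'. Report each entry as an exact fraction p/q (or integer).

x' = [351/437, -62/23]
P' = [6576/437 -516/23; -516/23 775/23]

x̄ = F·x = [3, -2]
P̄ = F·P·Fᵀ + Q = [48 -12; -12 37]
y = z − H·x̄ = [-8]
S = H·P̄·Hᵀ + R = [437]
K = P̄·Hᵀ·S⁻¹ = [120/437; 2/23]
x' = x̄ + K·y = [351/437, -62/23]
P' = (I − K·H)·P̄ = [6576/437 -516/23; -516/23 775/23]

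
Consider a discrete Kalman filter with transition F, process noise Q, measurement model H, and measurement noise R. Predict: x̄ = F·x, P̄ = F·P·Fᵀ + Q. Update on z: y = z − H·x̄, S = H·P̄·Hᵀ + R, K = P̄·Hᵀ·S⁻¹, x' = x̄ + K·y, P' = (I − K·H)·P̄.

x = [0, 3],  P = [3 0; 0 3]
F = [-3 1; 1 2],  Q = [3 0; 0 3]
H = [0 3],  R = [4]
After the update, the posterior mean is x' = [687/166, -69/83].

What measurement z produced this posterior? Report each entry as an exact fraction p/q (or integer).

z = [-3]

x̄ = F·x = [3, 6]
P̄ = F·P·Fᵀ + Q = [33 -3; -3 18]
S = H·P̄·Hᵀ + R = [166]
K = P̄·Hᵀ·S⁻¹ = [-9/166; 27/83]
x' − x̄ = [189/166, -567/83] = K·y
y = (KᵀK)⁻¹·Kᵀ·(x' − x̄) = [-21]
z = y + H·x̄ = [-21] + [18] = [-3]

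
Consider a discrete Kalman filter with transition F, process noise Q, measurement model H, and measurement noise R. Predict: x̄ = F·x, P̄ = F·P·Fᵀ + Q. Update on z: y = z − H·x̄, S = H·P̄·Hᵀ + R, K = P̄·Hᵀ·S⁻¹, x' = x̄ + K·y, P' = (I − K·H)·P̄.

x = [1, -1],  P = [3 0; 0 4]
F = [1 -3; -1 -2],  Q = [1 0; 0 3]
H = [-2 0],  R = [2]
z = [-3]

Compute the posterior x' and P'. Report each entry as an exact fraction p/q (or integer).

x̄ = F·x = [4, 1]
P̄ = F·P·Fᵀ + Q = [40 21; 21 22]
y = z − H·x̄ = [5]
S = H·P̄·Hᵀ + R = [162]
K = P̄·Hᵀ·S⁻¹ = [-40/81; -7/27]
x' = x̄ + K·y = [124/81, -8/27]
P' = (I − K·H)·P̄ = [40/81 7/27; 7/27 100/9]

x' = [124/81, -8/27]
P' = [40/81 7/27; 7/27 100/9]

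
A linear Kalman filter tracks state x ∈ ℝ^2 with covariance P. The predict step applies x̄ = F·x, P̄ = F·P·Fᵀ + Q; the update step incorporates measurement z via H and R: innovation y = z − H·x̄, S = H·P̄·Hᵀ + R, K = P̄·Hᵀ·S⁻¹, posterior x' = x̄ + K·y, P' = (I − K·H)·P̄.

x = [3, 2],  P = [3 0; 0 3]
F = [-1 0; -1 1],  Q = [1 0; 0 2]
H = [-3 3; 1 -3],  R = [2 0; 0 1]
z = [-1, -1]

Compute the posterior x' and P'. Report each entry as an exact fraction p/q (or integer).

x' = [343/1000, 317/1000]
P' = [629/1000 351/1000; 351/1000 269/1000]

x̄ = F·x = [-3, -1]
P̄ = F·P·Fᵀ + Q = [4 3; 3 8]
y = z − H·x̄ = [-7, -1]
S = H·P̄·Hᵀ + R = [56 -48; -48 59]
K = P̄·Hᵀ·S⁻¹ = [-417/1000 -53/125; -123/1000 -57/125]
x' = x̄ + K·y = [343/1000, 317/1000]
P' = (I − K·H)·P̄ = [629/1000 351/1000; 351/1000 269/1000]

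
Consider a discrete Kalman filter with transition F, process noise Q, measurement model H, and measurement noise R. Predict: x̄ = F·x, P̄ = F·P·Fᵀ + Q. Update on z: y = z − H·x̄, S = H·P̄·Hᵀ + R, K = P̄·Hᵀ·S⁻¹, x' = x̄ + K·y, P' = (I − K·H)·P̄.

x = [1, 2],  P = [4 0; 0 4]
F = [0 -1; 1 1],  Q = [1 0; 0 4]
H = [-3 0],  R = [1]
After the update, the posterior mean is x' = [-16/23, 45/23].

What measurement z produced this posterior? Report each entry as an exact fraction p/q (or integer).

x̄ = F·x = [-2, 3]
P̄ = F·P·Fᵀ + Q = [5 -4; -4 12]
S = H·P̄·Hᵀ + R = [46]
K = P̄·Hᵀ·S⁻¹ = [-15/46; 6/23]
x' − x̄ = [30/23, -24/23] = K·y
y = (KᵀK)⁻¹·Kᵀ·(x' − x̄) = [-4]
z = y + H·x̄ = [-4] + [6] = [2]

z = [2]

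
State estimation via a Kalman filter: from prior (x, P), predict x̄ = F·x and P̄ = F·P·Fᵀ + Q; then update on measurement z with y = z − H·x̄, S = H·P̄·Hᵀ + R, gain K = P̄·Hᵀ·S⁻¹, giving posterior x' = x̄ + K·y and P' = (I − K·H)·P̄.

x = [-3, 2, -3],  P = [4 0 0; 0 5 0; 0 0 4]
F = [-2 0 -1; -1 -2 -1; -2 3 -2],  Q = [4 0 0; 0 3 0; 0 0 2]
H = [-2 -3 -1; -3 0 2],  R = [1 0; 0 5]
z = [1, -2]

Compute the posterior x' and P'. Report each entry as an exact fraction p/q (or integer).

x̄ = F·x = [9, 2, 18]
P̄ = F·P·Fᵀ + Q = [24 12 24; 12 31 -14; 24 -14 79]
y = z − H·x̄ = [43, -11]
S = H·P̄·Hᵀ + R = [611 154; 154 249]
K = P̄·Hᵀ·S⁻¹ = [-23196/128423 1968/128423; -15791/128423 -23242/128423; -34409/128423 65636/128423]
x' = x̄ + K·y = [136731/128423, -166505/128423, 110031/128423]
P' = (I − K·H)·P̄ = [624216/128423 -722160/128423 941244/128423; -722160/128423 867152/128423 -1141345/128423; 941244/128423 -1141345/128423 1575956/128423]

x' = [136731/128423, -166505/128423, 110031/128423]
P' = [624216/128423 -722160/128423 941244/128423; -722160/128423 867152/128423 -1141345/128423; 941244/128423 -1141345/128423 1575956/128423]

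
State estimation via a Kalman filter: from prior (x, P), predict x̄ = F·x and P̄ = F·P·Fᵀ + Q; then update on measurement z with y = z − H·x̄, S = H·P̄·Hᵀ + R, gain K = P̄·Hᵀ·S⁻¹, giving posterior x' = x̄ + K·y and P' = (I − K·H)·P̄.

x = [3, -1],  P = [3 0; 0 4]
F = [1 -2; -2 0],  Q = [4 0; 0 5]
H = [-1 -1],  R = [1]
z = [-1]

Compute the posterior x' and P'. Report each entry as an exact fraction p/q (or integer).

x' = [179/29, -152/29]
P' = [378/29 -361/29; -361/29 372/29]

x̄ = F·x = [5, -6]
P̄ = F·P·Fᵀ + Q = [23 -6; -6 17]
y = z − H·x̄ = [-2]
S = H·P̄·Hᵀ + R = [29]
K = P̄·Hᵀ·S⁻¹ = [-17/29; -11/29]
x' = x̄ + K·y = [179/29, -152/29]
P' = (I − K·H)·P̄ = [378/29 -361/29; -361/29 372/29]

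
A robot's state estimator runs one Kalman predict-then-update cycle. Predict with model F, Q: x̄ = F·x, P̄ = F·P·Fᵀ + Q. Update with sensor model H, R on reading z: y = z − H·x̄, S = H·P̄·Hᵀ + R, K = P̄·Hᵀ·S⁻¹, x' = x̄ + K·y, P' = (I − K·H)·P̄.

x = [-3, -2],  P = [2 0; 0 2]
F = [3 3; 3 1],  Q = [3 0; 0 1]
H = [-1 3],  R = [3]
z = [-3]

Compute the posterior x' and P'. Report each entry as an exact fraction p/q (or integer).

x̄ = F·x = [-15, -11]
P̄ = F·P·Fᵀ + Q = [39 24; 24 21]
y = z − H·x̄ = [15]
S = H·P̄·Hᵀ + R = [87]
K = P̄·Hᵀ·S⁻¹ = [11/29; 13/29]
x' = x̄ + K·y = [-270/29, -124/29]
P' = (I − K·H)·P̄ = [768/29 267/29; 267/29 102/29]

x' = [-270/29, -124/29]
P' = [768/29 267/29; 267/29 102/29]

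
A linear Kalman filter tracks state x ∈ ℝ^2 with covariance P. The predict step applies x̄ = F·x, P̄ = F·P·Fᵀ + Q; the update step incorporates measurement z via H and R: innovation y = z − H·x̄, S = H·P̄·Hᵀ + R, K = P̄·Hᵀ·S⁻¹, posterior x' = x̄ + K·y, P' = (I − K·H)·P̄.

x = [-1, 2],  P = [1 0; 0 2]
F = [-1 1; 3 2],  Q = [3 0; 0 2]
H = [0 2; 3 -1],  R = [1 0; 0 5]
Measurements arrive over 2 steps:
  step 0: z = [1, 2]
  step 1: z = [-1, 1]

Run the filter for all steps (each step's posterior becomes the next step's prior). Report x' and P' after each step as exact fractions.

step 0: x' = [2317/2260, 299/565], P' = [2403/4520 43/565; 43/565 139/565]
step 1: x' = [27613/149308, -55979/149308], P' = [2969603/5972320 389319/5972320; 389319/5972320 1433787/5972320]

step 0: x̄ = F·x = [3, 1]
step 0: P̄ = F·P·Fᵀ + Q = [6 1; 1 19]
step 0: y = z − H·x̄ = [-1, -6]
step 0: S = H·P̄·Hᵀ + R = [77 -32; -32 72]
step 0: K = P̄·Hᵀ·S⁻¹ = [86/565 1373/4520; 278/565 -2/565]
step 0: x' = x̄ + K·y = [2317/2260, 299/565]
step 0: P' = (I − K·H)·P̄ = [2403/4520 43/565; 43/565 139/565]
step 1: x̄ = F·x = [-1121/2260, 9343/2260]
step 1: P̄ = F·P·Fᵀ + Q = [16387/4520 -4641/4520; -4641/4520 39243/4520]
step 1: y = z − H·x̄ = [-10473/1130, 7483/1130]
step 1: S = H·P̄·Hᵀ + R = [40373/1130 -26583/1130; -26583/1130 59293/1130]
step 1: K = P̄·Hᵀ·S⁻¹ = [389319/2986160 851949/2986160; 1433787/2986160 -26583/2986160]
step 1: x' = x̄ + K·y = [27613/149308, -55979/149308]
step 1: P' = (I − K·H)·P̄ = [2969603/5972320 389319/5972320; 389319/5972320 1433787/5972320]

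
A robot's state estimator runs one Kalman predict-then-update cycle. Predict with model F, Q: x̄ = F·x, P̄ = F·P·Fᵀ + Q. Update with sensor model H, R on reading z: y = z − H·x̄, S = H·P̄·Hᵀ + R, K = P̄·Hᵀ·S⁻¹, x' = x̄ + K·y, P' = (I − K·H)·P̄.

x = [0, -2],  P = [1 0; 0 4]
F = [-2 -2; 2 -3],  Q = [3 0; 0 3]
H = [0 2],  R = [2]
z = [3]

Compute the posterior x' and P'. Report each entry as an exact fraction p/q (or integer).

x̄ = F·x = [4, 6]
P̄ = F·P·Fᵀ + Q = [23 20; 20 43]
y = z − H·x̄ = [-9]
S = H·P̄·Hᵀ + R = [174]
K = P̄·Hᵀ·S⁻¹ = [20/87; 43/87]
x' = x̄ + K·y = [56/29, 45/29]
P' = (I − K·H)·P̄ = [1201/87 20/87; 20/87 43/87]

x' = [56/29, 45/29]
P' = [1201/87 20/87; 20/87 43/87]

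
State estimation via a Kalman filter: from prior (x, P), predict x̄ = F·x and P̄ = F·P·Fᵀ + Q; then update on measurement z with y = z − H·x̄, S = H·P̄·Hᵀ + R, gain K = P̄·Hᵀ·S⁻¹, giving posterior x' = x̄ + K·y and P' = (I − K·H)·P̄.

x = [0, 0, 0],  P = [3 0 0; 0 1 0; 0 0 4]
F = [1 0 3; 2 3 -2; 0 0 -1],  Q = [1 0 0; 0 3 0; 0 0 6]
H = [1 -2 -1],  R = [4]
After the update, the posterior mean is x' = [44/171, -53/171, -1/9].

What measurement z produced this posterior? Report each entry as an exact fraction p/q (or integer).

z = [1]

x̄ = F·x = [0, 0, 0]
P̄ = F·P·Fᵀ + Q = [40 -18 -12; -18 40 8; -12 8 10]
S = H·P̄·Hᵀ + R = [342]
K = P̄·Hᵀ·S⁻¹ = [44/171; -53/171; -1/9]
x' − x̄ = [44/171, -53/171, -1/9] = K·y
y = (KᵀK)⁻¹·Kᵀ·(x' − x̄) = [1]
z = y + H·x̄ = [1] + [0] = [1]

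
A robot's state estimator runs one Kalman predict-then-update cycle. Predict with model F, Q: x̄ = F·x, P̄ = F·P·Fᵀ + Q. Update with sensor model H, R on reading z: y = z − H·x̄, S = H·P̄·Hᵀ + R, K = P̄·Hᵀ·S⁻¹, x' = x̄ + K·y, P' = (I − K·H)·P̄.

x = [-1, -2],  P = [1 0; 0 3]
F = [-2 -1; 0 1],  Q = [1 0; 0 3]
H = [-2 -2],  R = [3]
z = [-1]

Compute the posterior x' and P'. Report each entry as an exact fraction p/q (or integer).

x̄ = F·x = [4, -2]
P̄ = F·P·Fᵀ + Q = [8 -3; -3 6]
y = z − H·x̄ = [3]
S = H·P̄·Hᵀ + R = [35]
K = P̄·Hᵀ·S⁻¹ = [-2/7; -6/35]
x' = x̄ + K·y = [22/7, -88/35]
P' = (I − K·H)·P̄ = [36/7 -33/7; -33/7 174/35]

x' = [22/7, -88/35]
P' = [36/7 -33/7; -33/7 174/35]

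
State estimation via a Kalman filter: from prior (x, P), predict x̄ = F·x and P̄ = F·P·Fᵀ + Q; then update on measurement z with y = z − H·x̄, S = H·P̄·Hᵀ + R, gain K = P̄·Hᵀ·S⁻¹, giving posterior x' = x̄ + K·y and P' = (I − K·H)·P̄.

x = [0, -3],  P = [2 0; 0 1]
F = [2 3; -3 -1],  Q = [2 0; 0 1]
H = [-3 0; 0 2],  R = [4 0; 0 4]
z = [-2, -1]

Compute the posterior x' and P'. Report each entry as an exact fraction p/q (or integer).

x̄ = F·x = [-9, 3]
P̄ = F·P·Fᵀ + Q = [19 -15; -15 20]
y = z − H·x̄ = [-29, -7]
S = H·P̄·Hᵀ + R = [175 90; 90 84]
K = P̄·Hᵀ·S⁻¹ = [-87/275 -1/55; 3/110 59/132]
x' = x̄ + K·y = [83/275, -607/660]
P' = (I − K·H)·P̄ = [116/275 -2/55; -2/55 59/66]

x' = [83/275, -607/660]
P' = [116/275 -2/55; -2/55 59/66]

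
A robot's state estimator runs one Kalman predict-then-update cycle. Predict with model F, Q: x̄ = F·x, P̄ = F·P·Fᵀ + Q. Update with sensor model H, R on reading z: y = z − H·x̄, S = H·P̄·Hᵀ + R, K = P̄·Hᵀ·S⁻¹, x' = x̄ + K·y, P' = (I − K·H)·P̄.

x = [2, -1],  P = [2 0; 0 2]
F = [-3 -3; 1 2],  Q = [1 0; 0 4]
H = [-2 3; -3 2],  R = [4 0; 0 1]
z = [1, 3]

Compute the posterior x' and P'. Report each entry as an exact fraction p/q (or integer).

x̄ = F·x = [-3, 0]
P̄ = F·P·Fᵀ + Q = [37 -18; -18 14]
y = z − H·x̄ = [-5, -6]
S = H·P̄·Hᵀ + R = [494 540; 540 606]
K = P̄·Hᵀ·S⁻¹ = [151/647 -583/1294; 249/647 -403/1941]
x' = x̄ + K·y = [-947/647, -439/647]
P' = (I − K·H)·P̄ = [833/1294 479/647; 479/647 1954/1941]

x' = [-947/647, -439/647]
P' = [833/1294 479/647; 479/647 1954/1941]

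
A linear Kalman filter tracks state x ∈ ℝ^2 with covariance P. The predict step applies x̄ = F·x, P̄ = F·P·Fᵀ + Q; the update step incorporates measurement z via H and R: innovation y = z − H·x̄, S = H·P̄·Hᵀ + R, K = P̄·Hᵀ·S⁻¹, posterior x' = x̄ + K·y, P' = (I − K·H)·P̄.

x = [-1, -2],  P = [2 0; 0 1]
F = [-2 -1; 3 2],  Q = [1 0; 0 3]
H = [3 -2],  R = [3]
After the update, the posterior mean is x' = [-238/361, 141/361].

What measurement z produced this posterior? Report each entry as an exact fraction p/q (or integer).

x̄ = F·x = [4, -7]
P̄ = F·P·Fᵀ + Q = [10 -14; -14 25]
S = H·P̄·Hᵀ + R = [361]
K = P̄·Hᵀ·S⁻¹ = [58/361; -92/361]
x' − x̄ = [-1682/361, 2668/361] = K·y
y = (KᵀK)⁻¹·Kᵀ·(x' − x̄) = [-29]
z = y + H·x̄ = [-29] + [26] = [-3]

z = [-3]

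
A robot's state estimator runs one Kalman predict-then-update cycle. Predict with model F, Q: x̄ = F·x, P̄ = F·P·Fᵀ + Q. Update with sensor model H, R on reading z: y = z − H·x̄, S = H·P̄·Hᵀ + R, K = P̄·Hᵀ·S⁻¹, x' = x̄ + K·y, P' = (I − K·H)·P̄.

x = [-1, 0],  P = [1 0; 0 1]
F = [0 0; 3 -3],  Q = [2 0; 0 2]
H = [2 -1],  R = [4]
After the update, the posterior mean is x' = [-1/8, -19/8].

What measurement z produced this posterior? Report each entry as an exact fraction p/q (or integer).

z = [2]

x̄ = F·x = [0, -3]
P̄ = F·P·Fᵀ + Q = [2 0; 0 20]
S = H·P̄·Hᵀ + R = [32]
K = P̄·Hᵀ·S⁻¹ = [1/8; -5/8]
x' − x̄ = [-1/8, 5/8] = K·y
y = (KᵀK)⁻¹·Kᵀ·(x' − x̄) = [-1]
z = y + H·x̄ = [-1] + [3] = [2]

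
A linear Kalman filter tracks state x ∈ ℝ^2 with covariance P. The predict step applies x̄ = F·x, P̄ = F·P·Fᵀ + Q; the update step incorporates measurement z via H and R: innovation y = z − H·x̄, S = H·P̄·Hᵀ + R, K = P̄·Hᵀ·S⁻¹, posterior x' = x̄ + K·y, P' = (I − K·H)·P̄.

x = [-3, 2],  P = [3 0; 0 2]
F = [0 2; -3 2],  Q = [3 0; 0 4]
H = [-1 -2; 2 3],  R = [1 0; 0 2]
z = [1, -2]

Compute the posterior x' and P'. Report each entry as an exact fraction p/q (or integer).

x̄ = F·x = [4, 13]
P̄ = F·P·Fᵀ + Q = [11 8; 8 39]
y = z − H·x̄ = [31, -49]
S = H·P̄·Hᵀ + R = [200 -312; -312 493]
K = P̄·Hᵀ·S⁻¹ = [1041/1256 97/157; -451/628 -29/157]
x' = x̄ + K·y = [-729/1256, -133/628]
P' = (I − K·H)·P̄ = [6227/1256 -1817/628; -1817/628 567/314]

x' = [-729/1256, -133/628]
P' = [6227/1256 -1817/628; -1817/628 567/314]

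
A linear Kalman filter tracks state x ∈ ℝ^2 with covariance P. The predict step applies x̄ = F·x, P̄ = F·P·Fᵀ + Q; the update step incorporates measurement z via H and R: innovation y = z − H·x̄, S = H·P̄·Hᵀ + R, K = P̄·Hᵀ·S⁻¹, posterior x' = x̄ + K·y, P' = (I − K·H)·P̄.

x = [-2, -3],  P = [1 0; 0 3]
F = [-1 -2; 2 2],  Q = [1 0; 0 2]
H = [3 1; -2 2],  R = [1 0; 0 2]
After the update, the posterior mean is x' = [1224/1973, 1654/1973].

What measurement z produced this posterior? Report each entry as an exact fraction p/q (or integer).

z = [3, 1]

x̄ = F·x = [8, -10]
P̄ = F·P·Fᵀ + Q = [14 -14; -14 18]
S = H·P̄·Hᵀ + R = [61 -104; -104 242]
K = P̄·Hᵀ·S⁻¹ = [476/1973 -252/1973; 424/1973 704/1973]
x' − x̄ = [-14560/1973, 21384/1973] = K·y
y = (KᵀK)⁻¹·Kᵀ·(x' − x̄) = [-11, 37]
z = y + H·x̄ = [-11, 37] + [14, -36] = [3, 1]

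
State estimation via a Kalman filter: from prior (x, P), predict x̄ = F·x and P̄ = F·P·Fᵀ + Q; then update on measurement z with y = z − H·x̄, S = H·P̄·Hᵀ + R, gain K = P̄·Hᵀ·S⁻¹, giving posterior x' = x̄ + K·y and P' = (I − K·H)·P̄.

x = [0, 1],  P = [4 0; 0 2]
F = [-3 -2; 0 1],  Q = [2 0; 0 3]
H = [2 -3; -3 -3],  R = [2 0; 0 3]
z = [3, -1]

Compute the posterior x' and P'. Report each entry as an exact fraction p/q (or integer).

x̄ = F·x = [-2, 1]
P̄ = F·P·Fᵀ + Q = [46 -4; -4 5]
y = z − H·x̄ = [10, -4]
S = H·P̄·Hᵀ + R = [279 -243; -243 390]
K = P̄·Hᵀ·S⁻¹ = [3314/16587 -366/1843; -3233/16587 -238/1843]
x' = x̄ + K·y = [13142/16587, -7175/16587]
P' = (I − K·H)·P̄ = [3302/16587 -8/16587; -8/16587 2150/16587]

x' = [13142/16587, -7175/16587]
P' = [3302/16587 -8/16587; -8/16587 2150/16587]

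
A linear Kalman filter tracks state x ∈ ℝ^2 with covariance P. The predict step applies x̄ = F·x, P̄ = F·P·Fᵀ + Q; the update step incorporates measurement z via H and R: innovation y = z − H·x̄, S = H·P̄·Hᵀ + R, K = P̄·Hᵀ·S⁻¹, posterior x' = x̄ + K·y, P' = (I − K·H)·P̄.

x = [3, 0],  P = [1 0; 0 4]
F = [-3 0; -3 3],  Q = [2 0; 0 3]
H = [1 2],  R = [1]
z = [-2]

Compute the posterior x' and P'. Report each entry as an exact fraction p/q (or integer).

x̄ = F·x = [-9, -9]
P̄ = F·P·Fᵀ + Q = [11 9; 9 48]
y = z − H·x̄ = [25]
S = H·P̄·Hᵀ + R = [240]
K = P̄·Hᵀ·S⁻¹ = [29/240; 7/16]
x' = x̄ + K·y = [-287/48, 31/16]
P' = (I − K·H)·P̄ = [1799/240 -59/16; -59/16 33/16]

x' = [-287/48, 31/16]
P' = [1799/240 -59/16; -59/16 33/16]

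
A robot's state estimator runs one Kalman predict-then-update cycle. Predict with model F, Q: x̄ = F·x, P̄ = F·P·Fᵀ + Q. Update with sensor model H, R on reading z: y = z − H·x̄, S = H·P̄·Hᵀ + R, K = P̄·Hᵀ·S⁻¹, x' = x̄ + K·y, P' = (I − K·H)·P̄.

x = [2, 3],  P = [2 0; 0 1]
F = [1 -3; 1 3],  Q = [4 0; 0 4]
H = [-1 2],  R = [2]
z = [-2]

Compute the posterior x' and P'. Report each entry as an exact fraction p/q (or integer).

x̄ = F·x = [-7, 11]
P̄ = F·P·Fᵀ + Q = [15 -7; -7 15]
y = z − H·x̄ = [-31]
S = H·P̄·Hᵀ + R = [105]
K = P̄·Hᵀ·S⁻¹ = [-29/105; 37/105]
x' = x̄ + K·y = [164/105, 8/105]
P' = (I − K·H)·P̄ = [734/105 338/105; 338/105 206/105]

x' = [164/105, 8/105]
P' = [734/105 338/105; 338/105 206/105]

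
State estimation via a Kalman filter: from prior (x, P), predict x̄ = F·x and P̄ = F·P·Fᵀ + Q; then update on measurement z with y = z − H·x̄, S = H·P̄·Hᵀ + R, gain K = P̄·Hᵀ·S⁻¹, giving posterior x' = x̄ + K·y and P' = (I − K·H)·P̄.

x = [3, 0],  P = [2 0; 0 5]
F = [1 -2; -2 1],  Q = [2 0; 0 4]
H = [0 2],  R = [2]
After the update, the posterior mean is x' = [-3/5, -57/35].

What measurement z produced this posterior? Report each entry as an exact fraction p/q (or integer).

x̄ = F·x = [3, -6]
P̄ = F·P·Fᵀ + Q = [24 -14; -14 17]
S = H·P̄·Hᵀ + R = [70]
K = P̄·Hᵀ·S⁻¹ = [-2/5; 17/35]
x' − x̄ = [-18/5, 153/35] = K·y
y = (KᵀK)⁻¹·Kᵀ·(x' − x̄) = [9]
z = y + H·x̄ = [9] + [-12] = [-3]

z = [-3]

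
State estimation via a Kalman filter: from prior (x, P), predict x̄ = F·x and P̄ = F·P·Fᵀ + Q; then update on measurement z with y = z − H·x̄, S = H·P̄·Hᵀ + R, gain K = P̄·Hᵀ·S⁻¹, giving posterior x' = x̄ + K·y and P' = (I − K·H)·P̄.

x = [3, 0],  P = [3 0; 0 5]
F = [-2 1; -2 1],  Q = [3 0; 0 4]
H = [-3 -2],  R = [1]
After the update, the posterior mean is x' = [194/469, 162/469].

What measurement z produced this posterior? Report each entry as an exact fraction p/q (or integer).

z = [-2]

x̄ = F·x = [-6, -6]
P̄ = F·P·Fᵀ + Q = [20 17; 17 21]
S = H·P̄·Hᵀ + R = [469]
K = P̄·Hᵀ·S⁻¹ = [-94/469; -93/469]
x' − x̄ = [3008/469, 2976/469] = K·y
y = (KᵀK)⁻¹·Kᵀ·(x' − x̄) = [-32]
z = y + H·x̄ = [-32] + [30] = [-2]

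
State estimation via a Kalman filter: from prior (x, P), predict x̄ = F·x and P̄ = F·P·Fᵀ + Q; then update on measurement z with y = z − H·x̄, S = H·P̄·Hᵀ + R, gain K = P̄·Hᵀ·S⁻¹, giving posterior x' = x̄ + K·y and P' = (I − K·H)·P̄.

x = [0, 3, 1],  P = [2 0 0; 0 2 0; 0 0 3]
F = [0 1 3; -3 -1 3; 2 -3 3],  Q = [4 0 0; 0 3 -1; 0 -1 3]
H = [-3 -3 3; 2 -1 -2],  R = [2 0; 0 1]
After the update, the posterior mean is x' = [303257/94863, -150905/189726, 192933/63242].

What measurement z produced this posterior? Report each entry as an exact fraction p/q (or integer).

x̄ = F·x = [6, 0, -6]
P̄ = F·P·Fᵀ + Q = [33 25 21; 25 50 20; 21 20 56]
S = H·P̄·Hᵀ + R = [965 -147; -147 219]
K = P̄·Hᵀ·S⁻¹ = [-4076/31621 -8641/94863; -14005/63242 -62855/189726; -1125/63242 -26745/63242]
x' − x̄ = [-265921/94863, -150905/189726, 572385/63242] = K·y
y = (KᵀK)⁻¹·Kᵀ·(x' − x̄) = [38, -23]
z = y + H·x̄ = [38, -23] + [-36, 24] = [2, 1]

z = [2, 1]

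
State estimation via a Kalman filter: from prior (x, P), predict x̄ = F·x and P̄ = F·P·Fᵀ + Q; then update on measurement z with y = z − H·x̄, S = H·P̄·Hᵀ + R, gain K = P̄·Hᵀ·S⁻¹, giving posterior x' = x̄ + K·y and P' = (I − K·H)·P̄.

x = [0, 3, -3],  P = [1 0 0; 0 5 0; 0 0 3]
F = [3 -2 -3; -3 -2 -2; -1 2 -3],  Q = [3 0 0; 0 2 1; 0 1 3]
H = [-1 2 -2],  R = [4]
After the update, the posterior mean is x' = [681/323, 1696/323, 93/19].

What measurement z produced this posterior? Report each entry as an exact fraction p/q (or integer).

x̄ = F·x = [3, 0, 15]
P̄ = F·P·Fᵀ + Q = [59 29 4; 29 43 2; 4 2 51]
S = H·P̄·Hᵀ + R = [323]
K = P̄·Hᵀ·S⁻¹ = [-9/323; 53/323; -6/19]
x' − x̄ = [-288/323, 1696/323, -192/19] = K·y
y = (KᵀK)⁻¹·Kᵀ·(x' − x̄) = [32]
z = y + H·x̄ = [32] + [-33] = [-1]

z = [-1]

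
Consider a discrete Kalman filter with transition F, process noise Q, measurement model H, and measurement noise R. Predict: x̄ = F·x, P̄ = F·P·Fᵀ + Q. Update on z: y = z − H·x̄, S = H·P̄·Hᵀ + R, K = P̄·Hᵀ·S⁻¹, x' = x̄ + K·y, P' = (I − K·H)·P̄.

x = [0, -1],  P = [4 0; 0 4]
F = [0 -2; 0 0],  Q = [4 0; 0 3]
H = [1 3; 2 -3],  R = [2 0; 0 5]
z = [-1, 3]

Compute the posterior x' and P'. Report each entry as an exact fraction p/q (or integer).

x̄ = F·x = [2, 0]
P̄ = F·P·Fᵀ + Q = [20 0; 0 3]
y = z − H·x̄ = [-3, -1]
S = H·P̄·Hᵀ + R = [49 13; 13 112]
K = P̄·Hᵀ·S⁻¹ = [1720/5319 1700/5319; 125/591 -62/591]
x' = x̄ + K·y = [3778/5319, -313/591]
P' = (I − K·H)·P̄ = [3980/5319 -20/591; -20/591 30/197]

x' = [3778/5319, -313/591]
P' = [3980/5319 -20/591; -20/591 30/197]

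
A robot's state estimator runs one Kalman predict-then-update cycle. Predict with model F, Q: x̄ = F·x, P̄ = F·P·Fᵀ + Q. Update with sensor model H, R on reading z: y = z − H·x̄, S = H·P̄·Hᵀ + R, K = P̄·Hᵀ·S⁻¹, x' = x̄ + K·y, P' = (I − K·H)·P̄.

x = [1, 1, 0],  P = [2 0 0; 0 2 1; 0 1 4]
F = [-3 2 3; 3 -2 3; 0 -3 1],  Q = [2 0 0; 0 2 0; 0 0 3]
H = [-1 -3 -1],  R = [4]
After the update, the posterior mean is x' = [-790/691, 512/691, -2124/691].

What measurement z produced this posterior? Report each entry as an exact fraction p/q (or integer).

x̄ = F·x = [-1, 1, -3]
P̄ = F·P·Fᵀ + Q = [76 10 -7; 10 52 13; -7 13 19]
S = H·P̄·Hᵀ + R = [691]
K = P̄·Hᵀ·S⁻¹ = [-99/691; -179/691; -51/691]
x' − x̄ = [-99/691, -179/691, -51/691] = K·y
y = (KᵀK)⁻¹·Kᵀ·(x' − x̄) = [1]
z = y + H·x̄ = [1] + [1] = [2]

z = [2]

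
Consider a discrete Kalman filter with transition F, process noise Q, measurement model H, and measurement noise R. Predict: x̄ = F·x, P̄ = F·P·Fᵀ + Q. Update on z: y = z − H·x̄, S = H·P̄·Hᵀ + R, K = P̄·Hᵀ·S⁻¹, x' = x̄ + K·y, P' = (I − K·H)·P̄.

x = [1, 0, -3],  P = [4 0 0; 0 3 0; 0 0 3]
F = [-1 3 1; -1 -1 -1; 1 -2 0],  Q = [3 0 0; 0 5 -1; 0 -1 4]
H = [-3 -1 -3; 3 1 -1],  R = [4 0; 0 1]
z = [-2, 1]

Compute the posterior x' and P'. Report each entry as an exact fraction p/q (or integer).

x' = [-287/3366, 7129/5049, 541/3366]
P' = [5801/3366 -24655/5049 113/3366; -24655/5049 220987/15147 -256/5049; 113/3366 -256/5049 995/3366]

x̄ = F·x = [-4, 2, 1]
P̄ = F·P·Fᵀ + Q = [37 -8 -22; -8 15 1; -22 1 20]
y = z − H·x̄ = [-9, 12]
S = H·P̄·Hᵀ + R = [94 -110; -110 451]
K = P̄·Hᵀ·S⁻¹ = [-89/918 1280/5049; 73/1377 -140/15147; -215/918 -1240/5049]
x' = x̄ + K·y = [-287/3366, 7129/5049, 541/3366]
P' = (I − K·H)·P̄ = [5801/3366 -24655/5049 113/3366; -24655/5049 220987/15147 -256/5049; 113/3366 -256/5049 995/3366]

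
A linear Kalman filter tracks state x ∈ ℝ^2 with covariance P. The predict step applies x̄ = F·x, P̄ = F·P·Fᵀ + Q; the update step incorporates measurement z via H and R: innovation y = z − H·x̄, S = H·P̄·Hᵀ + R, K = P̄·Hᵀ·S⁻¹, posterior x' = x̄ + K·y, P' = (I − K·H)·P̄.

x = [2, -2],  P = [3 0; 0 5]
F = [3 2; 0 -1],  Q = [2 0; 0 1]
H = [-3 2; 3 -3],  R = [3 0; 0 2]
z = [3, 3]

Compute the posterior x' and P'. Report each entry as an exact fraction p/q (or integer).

x̄ = F·x = [2, 2]
P̄ = F·P·Fᵀ + Q = [49 -10; -10 6]
y = z − H·x̄ = [5, 3]
S = H·P̄·Hᵀ + R = [588 -627; -627 677]
K = P̄·Hᵀ·S⁻¹ = [-2080/4947 -211/1649; -554/1649 -630/1649]
x' = x̄ + K·y = [-2405/4947, -1362/1649]
P' = (I − K·H)·P̄ = [7084/4947 2502/1649; 2502/1649 2922/1649]

x' = [-2405/4947, -1362/1649]
P' = [7084/4947 2502/1649; 2502/1649 2922/1649]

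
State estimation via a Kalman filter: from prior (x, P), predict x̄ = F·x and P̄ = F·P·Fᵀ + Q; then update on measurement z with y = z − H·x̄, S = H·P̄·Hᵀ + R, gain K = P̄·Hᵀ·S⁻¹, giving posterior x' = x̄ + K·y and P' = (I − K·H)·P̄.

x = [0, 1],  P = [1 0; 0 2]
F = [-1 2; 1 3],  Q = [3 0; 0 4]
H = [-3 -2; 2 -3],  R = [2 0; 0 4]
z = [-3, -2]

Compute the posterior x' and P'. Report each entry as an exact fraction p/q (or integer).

x' = [3699/9259, 8600/9259]
P' = [5366/27777 -1772/27777; -1772/27777 7004/27777]

x̄ = F·x = [2, 3]
P̄ = F·P·Fᵀ + Q = [12 11; 11 23]
y = z − H·x̄ = [9, 3]
S = H·P̄·Hᵀ + R = [334 121; 121 127]
K = P̄·Hᵀ·S⁻¹ = [-6277/27777 4012/27777; -4346/27777 -6139/27777]
x' = x̄ + K·y = [3699/9259, 8600/9259]
P' = (I − K·H)·P̄ = [5366/27777 -1772/27777; -1772/27777 7004/27777]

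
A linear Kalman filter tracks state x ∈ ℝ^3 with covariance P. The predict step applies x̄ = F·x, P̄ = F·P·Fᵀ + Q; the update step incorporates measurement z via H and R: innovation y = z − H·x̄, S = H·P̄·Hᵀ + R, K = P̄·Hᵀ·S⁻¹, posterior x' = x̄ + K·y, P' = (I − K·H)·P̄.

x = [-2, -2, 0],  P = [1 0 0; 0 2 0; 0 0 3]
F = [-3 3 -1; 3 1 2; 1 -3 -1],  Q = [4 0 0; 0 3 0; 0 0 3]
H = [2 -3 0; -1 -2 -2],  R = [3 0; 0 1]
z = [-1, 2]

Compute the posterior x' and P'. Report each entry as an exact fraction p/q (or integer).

x' = [-74795/15154, -45597/15154, 67835/15154]
P' = [227361/15154 148269/15154 -261297/15154; 148269/15154 101635/15154 -175277/15154; -261297/15154 -175277/15154 308775/15154]

x̄ = F·x = [0, -8, 4]
P̄ = F·P·Fᵀ + Q = [34 -9 -18; -9 26 -9; -18 -9 25]
y = z − H·x̄ = [-25, -6]
S = H·P̄·Hᵀ + R = [481 115; 115 59]
K = P̄·Hᵀ·S⁻¹ = [3305/15154 -1305/15154; -2789/15154 -985/15154; 1079/15154 -5699/15154]
x' = x̄ + K·y = [-74795/15154, -45597/15154, 67835/15154]
P' = (I − K·H)·P̄ = [227361/15154 148269/15154 -261297/15154; 148269/15154 101635/15154 -175277/15154; -261297/15154 -175277/15154 308775/15154]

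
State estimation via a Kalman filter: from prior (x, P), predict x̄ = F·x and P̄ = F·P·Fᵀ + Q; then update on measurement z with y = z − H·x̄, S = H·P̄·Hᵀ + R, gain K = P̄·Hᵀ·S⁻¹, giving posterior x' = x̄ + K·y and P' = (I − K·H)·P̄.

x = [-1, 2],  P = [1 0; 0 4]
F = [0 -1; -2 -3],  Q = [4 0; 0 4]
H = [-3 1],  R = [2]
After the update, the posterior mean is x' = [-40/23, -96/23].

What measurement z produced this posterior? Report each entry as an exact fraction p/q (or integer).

x̄ = F·x = [-2, -4]
P̄ = F·P·Fᵀ + Q = [8 12; 12 44]
S = H·P̄·Hᵀ + R = [46]
K = P̄·Hᵀ·S⁻¹ = [-6/23; 4/23]
x' − x̄ = [6/23, -4/23] = K·y
y = (KᵀK)⁻¹·Kᵀ·(x' − x̄) = [-1]
z = y + H·x̄ = [-1] + [2] = [1]

z = [1]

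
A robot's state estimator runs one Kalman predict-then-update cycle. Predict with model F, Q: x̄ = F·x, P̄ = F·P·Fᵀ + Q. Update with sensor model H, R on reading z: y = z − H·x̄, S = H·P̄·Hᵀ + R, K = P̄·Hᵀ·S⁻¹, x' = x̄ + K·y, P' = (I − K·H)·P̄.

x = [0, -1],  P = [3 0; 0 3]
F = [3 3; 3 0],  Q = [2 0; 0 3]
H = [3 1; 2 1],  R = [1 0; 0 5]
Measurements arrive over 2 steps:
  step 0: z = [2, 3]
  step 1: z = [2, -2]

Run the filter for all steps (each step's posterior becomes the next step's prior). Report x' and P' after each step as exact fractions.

step 0: x̄ = F·x = [-3, 0]
step 0: P̄ = F·P·Fᵀ + Q = [56 27; 27 30]
step 0: y = z − H·x̄ = [11, 9]
step 0: S = H·P̄·Hᵀ + R = [697 501; 501 367]
step 0: K = P̄·Hᵀ·S⁻¹ = [963/2399 -406/2399; -1347/4798 2937/4798]
step 0: x' = x̄ + K·y = [-258/2399, 5808/2399]
step 0: P' = (I − K·H)·P̄ = [2993/2399 -8016/2399; -8016/2399 46749/4798]
step 1: x̄ = F·x = [16650/2399, -774/2399]
step 1: P̄ = F·P·Fᵀ + Q = [195635/4798 -45207/2399; -45207/2399 34134/2399]
step 1: y = z − H·x̄ = [-44378/2399, -37324/2399]
step 1: S = H·P̄·Hᵀ + R = [1291297/4798 395004/2399; 395004/2399 256571/2399]
step 1: K = P̄·Hᵀ·S⁻¹ = [3562263/8025445 -778952/8025445; -3174486/8025445 3126864/8025445]
step 1: x' = x̄ + K·y = [1922116/8025445, 7485858/8025445]
step 1: P' = (I − K·H)·P̄ = [7457023/8025445 -18808806/8025445; -18808806/8025445 53251932/8025445]

step 0: x' = [-258/2399, 5808/2399], P' = [2993/2399 -8016/2399; -8016/2399 46749/4798]
step 1: x' = [1922116/8025445, 7485858/8025445], P' = [7457023/8025445 -18808806/8025445; -18808806/8025445 53251932/8025445]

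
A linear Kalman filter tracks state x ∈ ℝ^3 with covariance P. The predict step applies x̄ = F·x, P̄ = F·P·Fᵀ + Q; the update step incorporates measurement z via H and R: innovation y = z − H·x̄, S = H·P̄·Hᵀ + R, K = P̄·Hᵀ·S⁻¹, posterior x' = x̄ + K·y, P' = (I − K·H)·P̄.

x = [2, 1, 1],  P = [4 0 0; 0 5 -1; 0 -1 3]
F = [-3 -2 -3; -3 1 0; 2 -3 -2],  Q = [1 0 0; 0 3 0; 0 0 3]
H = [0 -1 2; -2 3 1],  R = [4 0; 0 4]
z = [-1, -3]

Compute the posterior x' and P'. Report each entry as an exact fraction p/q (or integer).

x̄ = F·x = [-11, -5, -1]
P̄ = F·P·Fᵀ + Q = [72 29 11; 29 44 -37; 11 -37 64]
y = z − H·x̄ = [-4, -9]
S = H·P̄·Hᵀ + R = [452 -175; -175 138]
K = P̄·Hᵀ·S⁻¹ = [-9016/31751 -22017/31751; -9809/31751 -3926/31751; 10695/31751 -2313/31751]
x' = x̄ + K·y = [-115044/31751, -84185/31751, -53714/31751]
P' = (I − K·H)·P̄ = [1210178/31751 671520/31751 317728/31751; 671520/31751 384844/31751 172804/31751; 317728/31751 172804/31751 107792/31751]

x' = [-115044/31751, -84185/31751, -53714/31751]
P' = [1210178/31751 671520/31751 317728/31751; 671520/31751 384844/31751 172804/31751; 317728/31751 172804/31751 107792/31751]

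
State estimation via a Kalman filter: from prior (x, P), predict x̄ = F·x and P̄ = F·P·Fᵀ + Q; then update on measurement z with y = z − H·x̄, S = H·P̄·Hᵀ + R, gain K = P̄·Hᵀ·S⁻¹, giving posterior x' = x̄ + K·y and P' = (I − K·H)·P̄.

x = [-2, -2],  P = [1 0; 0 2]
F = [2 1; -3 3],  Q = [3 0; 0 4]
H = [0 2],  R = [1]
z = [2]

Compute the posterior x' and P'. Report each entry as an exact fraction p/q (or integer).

x̄ = F·x = [-6, 0]
P̄ = F·P·Fᵀ + Q = [9 0; 0 31]
y = z − H·x̄ = [2]
S = H·P̄·Hᵀ + R = [125]
K = P̄·Hᵀ·S⁻¹ = [0; 62/125]
x' = x̄ + K·y = [-6, 124/125]
P' = (I − K·H)·P̄ = [9 0; 0 31/125]

x' = [-6, 124/125]
P' = [9 0; 0 31/125]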